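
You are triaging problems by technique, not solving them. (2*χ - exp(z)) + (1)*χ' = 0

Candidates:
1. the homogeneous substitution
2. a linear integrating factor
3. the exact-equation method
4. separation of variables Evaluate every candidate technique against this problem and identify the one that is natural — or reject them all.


Best approach: a linear integrating factor — linear in the unknown with genuine forcing: multiply through by the exponential of the integrated coefficient and the left side closes into one derivative.
- the homogeneous substitution: the slope does not depend on the ratio of the variables alone.
- a linear integrating factor — yes, a natural case for it.
- the exact-equation method — the mixed partial derivatives differ, so the left side is not a total differential.
- separation of variables: no algebra isolates the independent variable on one side and the unknown on the other.


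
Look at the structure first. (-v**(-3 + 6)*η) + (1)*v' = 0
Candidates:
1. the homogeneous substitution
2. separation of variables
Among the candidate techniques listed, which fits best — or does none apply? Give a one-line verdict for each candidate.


Verdict: separation of variables — a product of single-variable factors, η and v**(-3 + 6) — the textbook separable form.
- the homogeneous substitution — the slope does not depend on the ratio of the variables alone.
- separation of variables: yes, a natural case for it.


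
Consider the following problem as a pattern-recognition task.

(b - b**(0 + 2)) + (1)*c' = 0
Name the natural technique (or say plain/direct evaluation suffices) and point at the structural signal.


Verdict: no special technique — the slope is a function of b alone, so integrate both sides directly.


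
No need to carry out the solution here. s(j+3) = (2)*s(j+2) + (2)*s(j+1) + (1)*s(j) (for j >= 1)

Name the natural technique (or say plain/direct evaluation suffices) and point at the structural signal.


Method: the characteristic-root method — because shifting j leaves the equation's coefficients unchanged, exponential trials reduce it to algebra.


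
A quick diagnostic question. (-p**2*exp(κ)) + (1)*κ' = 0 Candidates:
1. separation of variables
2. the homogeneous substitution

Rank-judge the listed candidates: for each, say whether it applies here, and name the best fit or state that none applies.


Technique: separation of variables — one side of the product carries the independent variable, the other the unknown — the textbook separation shape.
- separation of variables: yes — fits the structure here.
- the homogeneous substitution — the slope does not depend on the ratio of the variables alone.


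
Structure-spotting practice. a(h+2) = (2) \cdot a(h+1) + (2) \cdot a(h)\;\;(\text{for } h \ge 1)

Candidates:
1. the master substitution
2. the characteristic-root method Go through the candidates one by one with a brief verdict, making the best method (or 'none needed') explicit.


Best approach: the characteristic-root method — constant coefficients and linearity mean the ansatz r^h reduces it to solving the characteristic polynomial.
- the master substitution — with no divided-index recursive call, reindexing by powers of a base buys nothing.
- the characteristic-root method — yes — fits the structure here.


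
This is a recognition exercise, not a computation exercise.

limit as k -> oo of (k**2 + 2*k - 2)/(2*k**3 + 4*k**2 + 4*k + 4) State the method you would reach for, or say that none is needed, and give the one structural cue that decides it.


Best approach: dominant-term comparison — as k grows, only the highest-degree terms matter — compare leading terms and read the limit off. Viewed as a single quotient this is an ∞/∞ form — an at-infinity application of l'Hôpital's rule would also resolve it; comparing leading growth reads the answer without differentiating.


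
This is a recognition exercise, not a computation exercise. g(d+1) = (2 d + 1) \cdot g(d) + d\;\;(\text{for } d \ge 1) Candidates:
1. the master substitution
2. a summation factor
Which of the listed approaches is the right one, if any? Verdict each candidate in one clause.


Method: a summation factor — rescale the sequence by the product of the weights 2 d + 1 so far — the recurrence collapses to a plain running sum.
- the master substitution — the recursive argument is a shift of the index, not a fixed fraction of it.
- a summation factor — applicable, and directly so.


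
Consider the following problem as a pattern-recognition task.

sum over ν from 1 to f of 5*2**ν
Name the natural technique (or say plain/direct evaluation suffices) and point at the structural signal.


Diagnosis: the geometric series formula — consecutive terms stand in a fixed index-free ratio — the geometric sum formula closes it.


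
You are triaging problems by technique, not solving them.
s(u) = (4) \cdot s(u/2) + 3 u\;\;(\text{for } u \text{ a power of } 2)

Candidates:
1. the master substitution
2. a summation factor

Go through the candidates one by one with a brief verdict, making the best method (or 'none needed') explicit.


Verdict: the master substitution — the argument contracts 2-fold per step: reindex u exponentially and solve the linear recurrence in the new index.
- the master substitution — a fit — the right tool for this form.
- a summation factor: a divided-index call is outside the fixed-shift first-order family a summation factor normalizes.


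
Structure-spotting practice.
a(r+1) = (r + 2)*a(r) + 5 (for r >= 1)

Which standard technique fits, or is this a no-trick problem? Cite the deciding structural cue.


Diagnosis: a summation factor — normalize by the running product of r + 2: the left side becomes a difference, and differences sum.


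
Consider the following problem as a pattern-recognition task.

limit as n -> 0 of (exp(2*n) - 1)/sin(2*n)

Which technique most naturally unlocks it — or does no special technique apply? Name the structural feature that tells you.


Verdict: l'Hôpital's rule (0/0) — numerator and denominator both vanish at 0 — a genuine 0/0 form, which is exactly when l'Hôpital applies. Expanding numerator and denominator to first order gives the same value — the rule automates exactly that.


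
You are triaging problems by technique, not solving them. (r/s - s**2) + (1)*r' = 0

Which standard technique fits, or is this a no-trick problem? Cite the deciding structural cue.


Best approach: a linear integrating factor — the unknown enters only to the first power against a nonzero forcing term — the integrating-factor template applies directly.


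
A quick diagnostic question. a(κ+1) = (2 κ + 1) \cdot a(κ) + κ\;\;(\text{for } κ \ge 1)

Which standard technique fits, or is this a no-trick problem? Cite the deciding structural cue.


Verdict: a summation factor — it is first-order linear but the coefficient 2 κ + 1 depends on the index, so multiply through by a summation factor to telescope it.


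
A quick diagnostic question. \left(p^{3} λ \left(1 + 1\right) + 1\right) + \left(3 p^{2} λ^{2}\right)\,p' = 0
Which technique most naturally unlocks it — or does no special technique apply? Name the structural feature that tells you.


Verdict: the exact-equation method — the cross partial derivatives of (p^{3} λ \left(1 + 1\right) + 1) and 3 p^{2} λ^{2} agree, so the left side is the total differential of one potential in λ and p.


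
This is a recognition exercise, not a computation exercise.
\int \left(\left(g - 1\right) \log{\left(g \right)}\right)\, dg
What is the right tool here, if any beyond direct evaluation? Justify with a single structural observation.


Technique: integration by parts — one parts step with u = \log{\left(g \right)} trades the logarithm for an algebraic integrand.


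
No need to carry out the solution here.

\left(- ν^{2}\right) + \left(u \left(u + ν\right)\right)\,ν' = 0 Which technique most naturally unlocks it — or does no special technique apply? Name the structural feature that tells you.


Verdict: the homogeneous substitution — the slope is degree-zero homogeneous: the ratio substitution v = ν/u collapses it. Rewriting — with the variables' roles exchanged where the shape demands it — would expose a Bernoulli structure too; the homogeneous substitution simply reads the degrees directly.


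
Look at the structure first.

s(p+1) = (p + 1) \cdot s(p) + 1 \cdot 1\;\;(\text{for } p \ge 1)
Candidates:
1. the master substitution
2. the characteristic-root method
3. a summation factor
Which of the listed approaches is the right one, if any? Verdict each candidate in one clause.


Verdict: a summation factor — because the multiplier p + 1 is index-dependent, divide through by its running product and sum the resulting differences.
- the master substitution — the recursion steps by a constant offset, so exponential reindexing is pointless.
- the characteristic-root method — the coefficients change with the index, which the root method cannot absorb.
- a summation factor — applicable, and directly so.


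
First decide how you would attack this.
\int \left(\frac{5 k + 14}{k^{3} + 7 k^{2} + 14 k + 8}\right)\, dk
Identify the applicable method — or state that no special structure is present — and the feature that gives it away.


Diagnosis: partial fractions — rational integrand, reducible denominator k^{3} + 7 k^{2} + 14 k + 8: decompose first, integrate second.


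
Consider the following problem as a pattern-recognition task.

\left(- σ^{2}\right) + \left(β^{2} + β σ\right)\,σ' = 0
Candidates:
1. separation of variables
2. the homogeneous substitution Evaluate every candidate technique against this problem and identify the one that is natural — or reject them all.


Best approach: the homogeneous substitution — solved for the derivative, the right side is unchanged under scaling β and σ together — it depends only on the ratio σ/β, so substitute a single ratio variable. With the right rearrangement (exchanging the roles of the variables where needed), this also fits a Bernoulli template; the homogeneous substitution reads the structure directly.
- separation of variables: no division isolates the independent variable from the unknown.
- the homogeneous substitution: yes, a natural case for it.


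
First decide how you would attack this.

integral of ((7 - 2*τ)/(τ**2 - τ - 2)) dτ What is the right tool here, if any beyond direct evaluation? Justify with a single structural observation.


Verdict: partial fractions — break τ**2 - τ - 2 into its roots and the integral splits into logarithm-sized bites.


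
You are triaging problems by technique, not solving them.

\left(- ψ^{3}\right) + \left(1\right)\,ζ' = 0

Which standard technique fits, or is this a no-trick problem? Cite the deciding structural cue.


Diagnosis: no special technique — solved for the derivative, ζ never appears on the right — this is a direct integration in ψ, not a differential-equations problem at heart.


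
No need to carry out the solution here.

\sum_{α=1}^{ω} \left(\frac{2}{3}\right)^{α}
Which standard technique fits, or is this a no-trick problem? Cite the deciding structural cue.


Method: the geometric series formula — check a ratio of consecutive terms: it is \frac{2}{3}, independent of the index, so the geometric formula closes the sum.


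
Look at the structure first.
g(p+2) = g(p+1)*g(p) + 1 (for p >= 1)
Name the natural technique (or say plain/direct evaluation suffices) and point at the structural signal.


Verdict: no special technique — this one you iterate or analyze qualitatively: the nonlinearity defeats linear solution methods.


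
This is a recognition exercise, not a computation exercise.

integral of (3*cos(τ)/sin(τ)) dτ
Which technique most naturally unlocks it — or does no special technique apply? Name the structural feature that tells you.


Best approach: u-substitution — the only nontrivial dependence routes through sin(τ), whose derivative supplies the leftover factor up to a constant multiple — u = sin(τ) flattens it.


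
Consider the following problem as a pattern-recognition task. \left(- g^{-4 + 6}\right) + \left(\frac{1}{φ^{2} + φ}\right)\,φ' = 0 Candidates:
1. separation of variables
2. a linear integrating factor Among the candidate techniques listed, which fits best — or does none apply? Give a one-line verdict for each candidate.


Method: separation of variables — separating collects all φ-dependence with the derivative and leaves all g-dependence opposite: variables separate. A Bernoulli substitution applies to this equation as given; separation takes the same equation in its displayed form.
- separation of variables — yes, a natural case for it.
- a linear integrating factor — a nonlinear term in the unknown puts this outside the integrating-factor template.


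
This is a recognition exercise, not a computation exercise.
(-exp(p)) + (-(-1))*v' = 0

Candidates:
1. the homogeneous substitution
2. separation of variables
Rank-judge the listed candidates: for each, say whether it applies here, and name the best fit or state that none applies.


Best approach: no special technique — with v absent the equation is not coupled at all: direct integration in p.
- the homogeneous substitution: the slope changes under joint rescaling, failing the degree-zero test.
- separation of variables — any separation here is vacuous (nothing depends on the unknown); direct integration is the honest label.


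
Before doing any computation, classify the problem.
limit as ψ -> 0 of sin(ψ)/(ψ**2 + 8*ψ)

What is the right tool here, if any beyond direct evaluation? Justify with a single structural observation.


Verdict: l'Hôpital's rule (0/0) — plug in 0: top and bottom both hit zero, so differentiate each and retry. One could equally expand both pieces locally and compare leading terms; the rule does that in one stroke.


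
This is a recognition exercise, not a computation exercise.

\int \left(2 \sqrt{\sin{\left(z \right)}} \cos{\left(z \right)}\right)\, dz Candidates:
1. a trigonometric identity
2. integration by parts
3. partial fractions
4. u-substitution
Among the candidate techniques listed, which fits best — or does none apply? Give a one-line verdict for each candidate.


Technique: u-substitution — collected, the integrand has one factor that is, up to a constant, the derivative of an inner expression the rest depends on — substitute for that inner expression.
- a trigonometric identity: the trigonometric factor has no even power to reduce and no cross-frequency product to convert — the standard power-reduction and product-to-sum identities do not engage it.
- integration by parts: the integrand does not split as a nonconstant polynomial times an exp, sine, cosine of a linear argument, or logarithm — no polynomial-kernel parts product to differentiate one side of.
- partial fractions — there is no rational-function structure to decompose.
- u-substitution: a fit — the right tool for this form.


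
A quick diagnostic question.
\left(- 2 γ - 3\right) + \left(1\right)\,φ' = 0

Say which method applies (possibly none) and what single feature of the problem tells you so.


Method: no special technique — the slope is a pure function of γ; integrate both sides and be done.


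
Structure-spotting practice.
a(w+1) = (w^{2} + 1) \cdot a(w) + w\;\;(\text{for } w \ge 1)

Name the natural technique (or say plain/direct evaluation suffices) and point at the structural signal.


Diagnosis: a summation factor — rescale the sequence by the product of the weights w^{2} + 1 so far — the recurrence collapses to a plain running sum.


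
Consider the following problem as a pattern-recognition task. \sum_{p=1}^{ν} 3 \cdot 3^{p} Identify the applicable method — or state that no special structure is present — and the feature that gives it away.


Best approach: the geometric series formula — consecutive terms stand in a fixed index-free ratio — the geometric sum formula closes it.


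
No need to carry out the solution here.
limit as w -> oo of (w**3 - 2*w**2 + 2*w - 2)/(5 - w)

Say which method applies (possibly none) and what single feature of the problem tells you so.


Method: dominant-term comparison — growth-rate triage: the leading powers of w decide the limit, everything else is noise. Differentiating the expression as a single quotient would eventually settle it as well; matching dominant growth settles it immediately.


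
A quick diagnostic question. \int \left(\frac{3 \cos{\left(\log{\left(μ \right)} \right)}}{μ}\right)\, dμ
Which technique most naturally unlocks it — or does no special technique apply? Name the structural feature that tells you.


Verdict: u-substitution — everything non-trivial happens through the inner expression \log{\left(μ \right)}, and its derivative accounts for the remaining factor up to a constant, so set u = \log{\left(μ \right)}.


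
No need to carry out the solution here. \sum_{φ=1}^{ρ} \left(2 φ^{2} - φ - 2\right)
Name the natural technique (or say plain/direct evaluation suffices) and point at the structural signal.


Best approach: no special technique — constant-multiple powers of φ with no cancellation partners and no common ratio — use the standard power-sum formulas.


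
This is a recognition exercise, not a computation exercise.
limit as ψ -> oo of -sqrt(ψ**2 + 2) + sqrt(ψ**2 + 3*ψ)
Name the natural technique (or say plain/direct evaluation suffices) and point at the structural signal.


Diagnosis: conjugate multiplication — the difference sqrt(ψ**2 + 3*ψ) - sqrt(ψ**2 + 2) is an ∞ − ∞ stalemate; its conjugate partner breaks the tie.


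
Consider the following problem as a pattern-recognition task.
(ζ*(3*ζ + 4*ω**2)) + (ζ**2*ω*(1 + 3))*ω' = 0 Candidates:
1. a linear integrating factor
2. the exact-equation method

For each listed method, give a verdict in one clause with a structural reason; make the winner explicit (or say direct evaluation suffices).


Method: the exact-equation method — because the two cross partials coincide, the form is conservative as written — recover its potential in (ζ, ω).
- a linear integrating factor — the unknown enters nonlinearly (through a power, a denominator, or a transcendental function), which the linear integrating-factor recipe cannot absorb as-is — any repair would come from a preliminary substitution, not the factor.
- the exact-equation method: a fit — the right tool for this form.


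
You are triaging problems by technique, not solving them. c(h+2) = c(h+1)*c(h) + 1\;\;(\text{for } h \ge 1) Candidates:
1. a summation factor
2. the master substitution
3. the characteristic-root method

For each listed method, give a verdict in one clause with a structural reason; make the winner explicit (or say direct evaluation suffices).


Verdict: no special technique — the unknown sequence enters the update nonlinearly, so no linear method fits the recurrence as written — direct iteration remains.
- a summation factor: the recursion is nonlinear — outside the first-order linear family a summation factor addresses.
- the master substitution — there is no divide-the-index recursive argument.
- the characteristic-root method — nonlinearity rules out exponential-mode superposition from the start.


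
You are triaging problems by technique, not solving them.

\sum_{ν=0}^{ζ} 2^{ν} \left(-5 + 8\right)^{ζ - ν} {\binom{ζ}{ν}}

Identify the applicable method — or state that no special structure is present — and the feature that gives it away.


Technique: the binomial theorem — terms weighting {\binom{ζ}{ν}} against matched powers of 2 and (-5 + 8) reassemble into (2 + (-5 + 8))^ζ by the binomial theorem.


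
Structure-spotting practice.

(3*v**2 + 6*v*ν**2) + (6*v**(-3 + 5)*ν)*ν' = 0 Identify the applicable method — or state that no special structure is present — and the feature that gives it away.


Best approach: the exact-equation method — because the two cross partials coincide, the form is conservative as written — recover its potential in (v, ν).


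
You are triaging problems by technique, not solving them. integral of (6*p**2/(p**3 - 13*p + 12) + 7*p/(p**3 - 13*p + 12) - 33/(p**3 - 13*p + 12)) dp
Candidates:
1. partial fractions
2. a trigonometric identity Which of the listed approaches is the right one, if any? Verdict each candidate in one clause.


Technique: partial fractions — each factor of p**3 - 13*p + 12 owns one elementary piece of the integrand — separate them and integrate piecewise.
- partial fractions: yes, a natural case for it.
- a trigonometric identity — no sine or cosine appears, so there is nothing for a trigonometric identity to act on.


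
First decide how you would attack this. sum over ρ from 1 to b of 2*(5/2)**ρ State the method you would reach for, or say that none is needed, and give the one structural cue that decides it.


Technique: the geometric series formula — consecutive terms stand in a fixed index-free ratio — the geometric sum formula closes it.


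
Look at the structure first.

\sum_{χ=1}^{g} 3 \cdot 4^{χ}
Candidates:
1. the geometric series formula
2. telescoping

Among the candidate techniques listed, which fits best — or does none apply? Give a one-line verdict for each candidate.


Method: the geometric series formula — each summand is the previous one scaled by 4; that constant multiplier is itself the geometric structure.
- the geometric series formula — a fit — the right tool for this form.
- telescoping — as presented, consecutive terms share no shifted copy to cancel against — no rewrite is on display to change that.


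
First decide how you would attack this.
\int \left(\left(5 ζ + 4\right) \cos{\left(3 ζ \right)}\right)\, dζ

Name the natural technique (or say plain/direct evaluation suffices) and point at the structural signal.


Method: integration by parts — differentiate 5 ζ + 4, integrate \cos{\left(3 ζ \right)}: each pass lowers the polynomial degree, so parts terminates.


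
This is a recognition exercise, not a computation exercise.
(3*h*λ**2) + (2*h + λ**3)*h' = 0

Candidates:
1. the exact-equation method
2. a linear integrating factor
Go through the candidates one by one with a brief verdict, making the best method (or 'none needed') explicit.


Diagnosis: the exact-equation method — the compatibility test passes: the h-derivative of 3*h*λ**2 matches the λ-derivative of 2*h + λ**3, so integrate a potential.
- the exact-equation method: applicable, and directly so.
- a linear integrating factor: a nonlinear term in the unknown puts this outside the integrating-factor template.


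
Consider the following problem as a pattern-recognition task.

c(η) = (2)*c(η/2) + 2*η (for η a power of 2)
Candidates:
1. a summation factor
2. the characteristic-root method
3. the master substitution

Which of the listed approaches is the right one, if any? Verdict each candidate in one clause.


Method: the master substitution — treat m = log base 2 of η as the new clock: one recursion step advances m by one while η scales by 2.
- a summation factor — a divided-index call is outside the fixed-shift first-order family a summation factor normalizes.
- the characteristic-root method: the recursion divides its index rather than shifting it — outside the constant-shift family the root method covers.
- the master substitution: a fit — the right tool for this form.


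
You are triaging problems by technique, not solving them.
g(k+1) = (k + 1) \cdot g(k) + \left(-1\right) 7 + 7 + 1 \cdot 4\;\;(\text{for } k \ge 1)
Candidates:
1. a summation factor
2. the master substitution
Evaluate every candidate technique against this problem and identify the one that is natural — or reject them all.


Diagnosis: a summation factor — normalize by the running product of k + 1: the left side becomes a difference, and differences sum.
- a summation factor — a fit — the right tool for this form.
- the master substitution: the recursive argument is a shift of the index, not a fixed fraction of it.


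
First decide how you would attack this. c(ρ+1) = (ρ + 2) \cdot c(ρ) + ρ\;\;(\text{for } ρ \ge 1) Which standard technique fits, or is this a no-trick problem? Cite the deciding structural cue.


Best approach: a summation factor — because the multiplier ρ + 2 is index-dependent, divide through by its running product and sum the resulting differences.


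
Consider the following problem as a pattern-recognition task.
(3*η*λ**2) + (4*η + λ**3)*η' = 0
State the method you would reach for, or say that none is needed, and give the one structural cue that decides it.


Technique: the exact-equation method — the mixed-partials test passes for 3*η*λ**2 and 4*η + λ**3, so a potential function exists as presented.


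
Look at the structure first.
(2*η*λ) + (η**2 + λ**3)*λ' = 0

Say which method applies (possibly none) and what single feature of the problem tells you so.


Verdict: the exact-equation method — this form is already the differential of something: the matching mixed partials of 2*η*λ and η**2 + λ**3 prove it.


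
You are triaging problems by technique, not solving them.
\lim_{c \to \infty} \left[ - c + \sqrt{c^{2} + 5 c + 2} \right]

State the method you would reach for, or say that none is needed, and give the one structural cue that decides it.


Diagnosis: conjugate multiplication — \sqrt{c^{2} + 5 c + 2} and c both blow up, but their difference is tame once the conjugate rationalizes it.


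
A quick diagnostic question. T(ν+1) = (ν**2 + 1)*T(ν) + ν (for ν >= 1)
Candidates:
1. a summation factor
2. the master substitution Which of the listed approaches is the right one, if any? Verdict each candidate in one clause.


Diagnosis: a summation factor — one-term recursion with variable weight ν**2 + 1 is solved by product normalization, not by root-finding.
- a summation factor — applies; the problem has the shape this method handles.
- the master substitution — the recursive argument is a shift of the index, not a fixed fraction of it.


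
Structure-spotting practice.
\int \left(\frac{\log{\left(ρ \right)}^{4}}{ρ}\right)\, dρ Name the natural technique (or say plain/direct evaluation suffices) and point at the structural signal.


Verdict: u-substitution — collected, the integrand has one factor that is, up to a constant, the derivative of an inner expression the rest depends on — substitute for that inner expression.


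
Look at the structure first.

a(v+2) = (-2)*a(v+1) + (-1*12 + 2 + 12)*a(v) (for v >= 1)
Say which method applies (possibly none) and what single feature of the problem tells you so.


Method: the characteristic-root method — every coefficient is a fixed number and the forcing is zero — substitute r^v and read off the root equation.


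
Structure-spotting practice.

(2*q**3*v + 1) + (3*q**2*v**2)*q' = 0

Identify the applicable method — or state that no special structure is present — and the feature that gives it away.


Verdict: the exact-equation method — d/dq of 2*q**3*v + 1 equals d/dv of 3*q**2*v**2: the form is a total differential of one potential — integrate it exactly.


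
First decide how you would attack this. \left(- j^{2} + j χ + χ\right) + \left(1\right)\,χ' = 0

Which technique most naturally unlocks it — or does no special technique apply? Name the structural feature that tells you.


Method: a linear integrating factor — the unknown enters only to the first power against a nonzero forcing term — the integrating-factor template applies directly.


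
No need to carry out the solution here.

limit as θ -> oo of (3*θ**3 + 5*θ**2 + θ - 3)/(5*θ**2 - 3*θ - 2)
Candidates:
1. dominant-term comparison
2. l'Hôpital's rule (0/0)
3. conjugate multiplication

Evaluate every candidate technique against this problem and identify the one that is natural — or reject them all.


Verdict: dominant-term comparison — as θ grows, only the highest-degree terms matter — compare leading terms and read the limit off.
- dominant-term comparison — yes, a natural case for it.
- l'Hôpital's rule (0/0): as a single quotient the expression runs to ∞/∞ at the limit point — an at-infinity form of the rule would apply, though the leading-growth comparison is the direct reading.
- conjugate multiplication: multiplying by a conjugate would not remove any indeterminacy here.


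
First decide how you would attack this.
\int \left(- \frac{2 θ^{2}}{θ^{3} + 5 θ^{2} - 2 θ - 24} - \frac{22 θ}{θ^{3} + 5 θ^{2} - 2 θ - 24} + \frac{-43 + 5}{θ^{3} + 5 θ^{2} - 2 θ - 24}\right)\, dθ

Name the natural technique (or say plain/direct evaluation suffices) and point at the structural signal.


Method: partial fractions — the integrand is a proper rational function and its denominator θ^{3} + 5 θ^{2} - 2 θ - 24 factors into distinct pieces, so it splits into simple fractions.


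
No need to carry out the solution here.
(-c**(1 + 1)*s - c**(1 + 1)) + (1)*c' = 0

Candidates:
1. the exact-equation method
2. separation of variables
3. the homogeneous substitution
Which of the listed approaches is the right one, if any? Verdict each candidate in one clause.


Technique: separation of variables — separating collects all c-dependence with the derivative and leaves all s-dependence opposite: variables separate.
- the exact-equation method: no potential function has this form as its differential, as written.
- separation of variables: yes — fits the structure here.
- the homogeneous substitution: the slope does not depend on the ratio of the variables alone.


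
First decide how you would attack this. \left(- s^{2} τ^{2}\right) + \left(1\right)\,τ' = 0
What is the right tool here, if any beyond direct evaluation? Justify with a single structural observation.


Technique: separation of variables — the derivative equals a pure function of s (namely s^{2}) times a pure function of τ (namely τ^{2}); divide and integrate each side.


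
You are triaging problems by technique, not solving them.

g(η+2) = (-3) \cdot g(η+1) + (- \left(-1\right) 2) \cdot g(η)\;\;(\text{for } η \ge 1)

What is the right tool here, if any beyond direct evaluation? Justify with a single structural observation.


Diagnosis: the characteristic-root method — this is the constant-coefficient homogeneous case — the whole solution in η reduces to a polynomial's roots.


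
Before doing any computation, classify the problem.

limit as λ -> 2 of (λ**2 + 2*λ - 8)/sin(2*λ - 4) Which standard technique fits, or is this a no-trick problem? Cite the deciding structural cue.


Best approach: l'Hôpital's rule (0/0) — substituting 2 gives 0 over 0; differentiate top and bottom once and re-evaluate. One could equally expand both pieces locally and compare leading terms; the rule does that in one stroke.


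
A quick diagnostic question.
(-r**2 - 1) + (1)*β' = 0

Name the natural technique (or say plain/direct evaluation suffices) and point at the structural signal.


Method: no special technique — the slope is a pure function of r; integrate both sides and be done.


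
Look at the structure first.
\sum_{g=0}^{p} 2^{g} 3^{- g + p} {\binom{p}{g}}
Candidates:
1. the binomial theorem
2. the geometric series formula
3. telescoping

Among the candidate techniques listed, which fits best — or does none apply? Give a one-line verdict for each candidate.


Technique: the binomial theorem — {\binom{p}{g}} weighting matched powers of 2 and 3 is the expanded form of (2 + 3)^p — fold it back up.
- the binomial theorem — a fit — the right tool for this form.
- the geometric series formula: there is no constant term-to-term ratio.
- telescoping — the terms as presented offer no neighboring cancellation — a telescoping rewrite may exist, but the displayed structure does not hand one over.


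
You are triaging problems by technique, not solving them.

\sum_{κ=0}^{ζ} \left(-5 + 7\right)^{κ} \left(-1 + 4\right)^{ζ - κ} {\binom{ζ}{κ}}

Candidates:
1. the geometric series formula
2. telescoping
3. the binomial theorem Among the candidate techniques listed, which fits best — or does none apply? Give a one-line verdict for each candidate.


Best approach: the binomial theorem — terms weighting {\binom{ζ}{κ}} against matched powers of (-5 + 7) and (-1 + 4) reassemble into ((-5 + 7) + (-1 + 4))^ζ by the binomial theorem.
- the geometric series formula: there is no constant term-to-term ratio.
- telescoping — in the displayed form, no term reappears at a neighboring index to cancel against.
- the binomial theorem — applicable, and directly so.


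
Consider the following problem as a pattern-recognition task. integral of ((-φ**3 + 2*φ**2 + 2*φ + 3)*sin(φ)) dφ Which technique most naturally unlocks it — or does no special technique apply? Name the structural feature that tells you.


Method: integration by parts — the integrand splits as -φ**3 + 2*φ**2 + 2*φ + 3 times sin(φ) — repeatedly differentiating the polynomial part kills it, which is the parts ladder.


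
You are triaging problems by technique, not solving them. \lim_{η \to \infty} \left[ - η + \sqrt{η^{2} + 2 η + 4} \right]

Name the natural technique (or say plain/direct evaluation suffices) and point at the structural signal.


Method: conjugate multiplication — this difference gives up after one conjugate multiplication — the radical structure cancels against its conjugate.


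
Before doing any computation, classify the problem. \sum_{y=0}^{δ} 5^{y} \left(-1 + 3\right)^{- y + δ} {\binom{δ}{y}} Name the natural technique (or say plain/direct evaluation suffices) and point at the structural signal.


Method: the binomial theorem — binomial coefficients against complementary powers of 5 and (-1 + 3): recognize the binomial expansion and resum.


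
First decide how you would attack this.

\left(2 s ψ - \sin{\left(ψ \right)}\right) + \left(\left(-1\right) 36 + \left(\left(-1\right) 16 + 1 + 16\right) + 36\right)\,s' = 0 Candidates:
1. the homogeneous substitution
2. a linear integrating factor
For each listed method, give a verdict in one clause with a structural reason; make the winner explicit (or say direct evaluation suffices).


Diagnosis: a linear integrating factor — linear in the unknown with genuine forcing: multiply through by the exponential of the integrated coefficient and the left side closes into one derivative.
- the homogeneous substitution — the ratio substitution does not collapse this equation.
- a linear integrating factor — applicable, and directly so.


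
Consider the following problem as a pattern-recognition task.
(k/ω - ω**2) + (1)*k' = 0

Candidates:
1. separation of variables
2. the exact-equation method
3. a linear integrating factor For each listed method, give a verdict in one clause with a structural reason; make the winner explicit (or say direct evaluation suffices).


Verdict: a linear integrating factor — the unknown enters only to the first power against a nonzero forcing term — the integrating-factor template applies directly.
- separation of variables: the two dependences do not factor apart.
- the exact-equation method — the mixed partial derivatives differ, so the left side is not a total differential.
- a linear integrating factor: applicable, and directly so.


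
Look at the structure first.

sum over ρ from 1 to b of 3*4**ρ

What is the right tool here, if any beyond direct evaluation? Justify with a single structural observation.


Technique: the geometric series formula — term-over-term division gives 4 every time — index-free ratio, geometric sum formula applies.


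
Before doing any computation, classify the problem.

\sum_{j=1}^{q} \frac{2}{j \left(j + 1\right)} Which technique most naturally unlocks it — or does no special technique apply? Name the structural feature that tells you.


Diagnosis: telescoping — rewrite \frac{2}{j \left(j + 1\right)} as simple fractions and successive terms eat each other — only the edges survive.


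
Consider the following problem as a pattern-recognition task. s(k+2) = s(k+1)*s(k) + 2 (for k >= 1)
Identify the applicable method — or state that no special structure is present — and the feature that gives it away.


Best approach: no special technique — nonlinear feedback in the recursion rules out every root- or factor-based technique.


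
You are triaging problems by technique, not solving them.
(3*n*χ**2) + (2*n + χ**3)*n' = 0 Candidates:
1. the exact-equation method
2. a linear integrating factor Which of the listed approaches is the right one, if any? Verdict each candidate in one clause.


Diagnosis: the exact-equation method — the mixed-partials test passes for 3*n*χ**2 and 2*n + χ**3, so a potential function exists as presented.
- the exact-equation method — applicable, and directly so.
- a linear integrating factor — the unknown enters nonlinearly (through a power, a denominator, or a transcendental function), which the linear integrating-factor recipe cannot absorb as-is — any repair would come from a preliminary substitution, not the factor.


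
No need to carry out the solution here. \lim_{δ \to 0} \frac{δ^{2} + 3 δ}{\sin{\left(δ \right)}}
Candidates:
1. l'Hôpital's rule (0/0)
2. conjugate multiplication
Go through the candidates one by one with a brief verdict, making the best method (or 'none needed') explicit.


Technique: l'Hôpital's rule (0/0) — substituting 0 gives 0 over 0; differentiate top and bottom once and re-evaluate. A local series expansion at the point resolves it as well; the rule is the packaged version of that step.
- l'Hôpital's rule (0/0) — yes, a natural case for it.
- conjugate multiplication: rationalization has no target — no divergent radical difference appears.


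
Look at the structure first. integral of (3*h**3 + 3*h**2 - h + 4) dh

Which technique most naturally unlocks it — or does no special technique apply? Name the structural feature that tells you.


Method: no special technique — the integrand is a sum of constant multiples of powers of h — integrate term by term.


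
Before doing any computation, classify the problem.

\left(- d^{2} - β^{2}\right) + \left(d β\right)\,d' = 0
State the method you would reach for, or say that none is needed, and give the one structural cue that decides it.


Diagnosis: the homogeneous substitution — scaling β and d together leaves the slope fixed — it depends only on d/β, so substitute the ratio. This doubles as a Bernoulli equation in the unknown as written; the homogeneous route needs no setup at all.


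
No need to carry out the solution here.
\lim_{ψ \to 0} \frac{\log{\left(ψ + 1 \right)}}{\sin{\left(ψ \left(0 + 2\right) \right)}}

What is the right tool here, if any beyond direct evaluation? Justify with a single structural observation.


Diagnosis: l'Hôpital's rule (0/0) — the 0/0 form at 0 is the signature situation for l'Hôpital's rule. The standard small-argument limits would also carry it; the rule is the systematic route.


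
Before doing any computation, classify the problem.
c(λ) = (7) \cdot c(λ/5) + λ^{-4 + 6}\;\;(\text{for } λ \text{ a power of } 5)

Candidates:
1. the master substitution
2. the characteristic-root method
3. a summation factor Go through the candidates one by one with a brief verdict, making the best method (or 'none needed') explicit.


Technique: the master substitution — the argument contracts 5-fold per step: reindex λ exponentially and solve the linear recurrence in the new index.
- the master substitution: applicable, and directly so.
- the characteristic-root method — a divided-index call is not the fixed-shift linear shape that characteristic roots solve.
- a summation factor: a divided-index call is outside the fixed-shift first-order family a summation factor normalizes.
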